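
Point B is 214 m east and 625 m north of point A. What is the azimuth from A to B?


az = atan2(214, 625) = 18.9 deg
adjusted to 0-360: 18.9 degrees

18.9 degrees


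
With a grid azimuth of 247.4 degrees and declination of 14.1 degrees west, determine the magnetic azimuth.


magnetic azimuth = grid azimuth - declination (east +ve)
mag_az = 247.4 - -14.1 = 261.5 degrees

261.5 degrees


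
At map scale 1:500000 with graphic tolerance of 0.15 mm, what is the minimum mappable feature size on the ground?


ground = 0.15 mm * 500000 / 1000 = 75.0 m

75.0 m


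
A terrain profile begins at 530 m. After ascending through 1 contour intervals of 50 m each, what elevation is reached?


elevation = 530 + 1 * 50 = 580 m

580 m


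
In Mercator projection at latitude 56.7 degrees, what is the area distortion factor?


area_distortion = 1/cos^2(56.7) = 3.318

3.318


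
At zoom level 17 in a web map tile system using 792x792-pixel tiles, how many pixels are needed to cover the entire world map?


tiles per axis = 2^17 = 131072
total tiles = 131072^2 = 17179869184
pixels per axis = 131072 * 792 = 103809024
total pixels = 103809024^2 = 10776313463832576

10776313463832576 pixels


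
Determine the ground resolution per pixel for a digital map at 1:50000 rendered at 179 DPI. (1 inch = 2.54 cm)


pixel_cm = 2.54 / 179 ≈ 0.01419 cm
ground = pixel_cm * 50000 / 100 = 2.54 * 50000 / (179 * 100) = 127000 / 17900 ≈ 7.09 m

7.09 m


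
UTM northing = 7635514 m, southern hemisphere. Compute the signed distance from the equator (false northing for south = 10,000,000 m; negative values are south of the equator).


For southern: actual = 7635514 - 10000000 = -2364486 m

-2364486 m


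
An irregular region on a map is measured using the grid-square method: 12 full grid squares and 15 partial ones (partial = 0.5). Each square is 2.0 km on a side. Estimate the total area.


effective squares = 12 + 15 * 0.5 = 19.5
area = 19.5 * 4.0 = 78.0 km^2

78.0 km^2


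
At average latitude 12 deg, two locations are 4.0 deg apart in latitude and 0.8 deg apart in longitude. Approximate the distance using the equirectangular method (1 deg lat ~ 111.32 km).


dlat_km = 4.0 * 111.32 = 445.28
dlon_km = 0.8 * 111.32 * cos(12) ≈ 87.11
dist = sqrt(445.28^2 + 87.11^2) ≈ 453.7 km

453.7 km


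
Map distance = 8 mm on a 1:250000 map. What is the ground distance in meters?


ground = 8 mm * 250000 / 1000 = 2000.0 m

2000.0 m


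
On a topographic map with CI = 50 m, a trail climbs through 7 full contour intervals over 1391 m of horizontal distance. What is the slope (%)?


elevation change = 7 * 50 = 350 m
slope = 350 / 1391 * 100 = 25.2%

25.2%


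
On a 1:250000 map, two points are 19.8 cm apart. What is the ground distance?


ground = 19.8 cm * 250000 / 100 = 49500.0 m = 49.5 km

49.5 km


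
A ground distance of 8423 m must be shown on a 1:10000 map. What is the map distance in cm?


map_cm = 8423 * 100 / 10000 = 84.23 cm

84.23 cm


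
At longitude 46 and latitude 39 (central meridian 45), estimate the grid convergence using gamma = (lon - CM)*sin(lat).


gamma = (46 - 45) * sin(39) = 1 * 0.62932 = 0.629 degrees

0.629 degrees


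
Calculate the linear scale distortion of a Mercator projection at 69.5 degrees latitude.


SF = 1 / cos(69.5) = 1 / 0.350207 = 2.855

2.855


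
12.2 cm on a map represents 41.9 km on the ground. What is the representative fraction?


ground = 41.9 km = 4190000 cm; RF denominator = ground / map = 4190000 / 12.2 ≈ 343443; RF = 1:343443

1:343443


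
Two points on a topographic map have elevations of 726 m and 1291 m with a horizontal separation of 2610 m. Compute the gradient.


gradient = (1291 - 726) / 2610 = 565 / 2610 = 0.2165

0.2165


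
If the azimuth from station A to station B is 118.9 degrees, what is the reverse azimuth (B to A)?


back azimuth = (118.9 + 180) mod 360 = 298.9 degrees

298.9 degrees


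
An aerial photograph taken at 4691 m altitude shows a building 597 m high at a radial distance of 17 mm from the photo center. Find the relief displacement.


d = h * r / H = 597 * 17 / 4691 = 2.16 mm

2.16 mm


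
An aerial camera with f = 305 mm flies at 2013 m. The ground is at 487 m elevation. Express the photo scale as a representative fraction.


scale = f / (H - h) = 305 mm / 1526 m = 305 / 1526000 = 1:5003

1:5003


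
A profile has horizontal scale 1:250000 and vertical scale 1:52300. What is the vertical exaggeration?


VE = horizontal_scale / vertical_scale = 250000 / 52300 ≈ 4.8

4.8x


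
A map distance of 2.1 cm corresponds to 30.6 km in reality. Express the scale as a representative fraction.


ground = 30.6 km = 3060000 cm; RF denominator = ground / map = 3060000 / 2.1 ≈ 1457143; RF = 1:1457143

1:1457143


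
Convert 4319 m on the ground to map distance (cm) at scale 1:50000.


map_cm = 4319 * 100 / 50000 = 8.638 cm ≈ 8.64 cm

8.64 cm


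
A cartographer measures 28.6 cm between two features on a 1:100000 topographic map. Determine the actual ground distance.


ground = 28.6 cm * 100000 / 100 = 28600.0 m = 28.6 km

28.6 km


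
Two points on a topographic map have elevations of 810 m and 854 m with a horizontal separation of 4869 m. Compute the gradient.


gradient = (854 - 810) / 4869 = 44 / 4869 = 0.009

0.009


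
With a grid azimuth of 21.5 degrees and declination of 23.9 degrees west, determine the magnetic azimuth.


magnetic azimuth = grid azimuth - declination (east +ve)
mag_az = 21.5 - -23.9 = 45.4 degrees

45.4 degrees


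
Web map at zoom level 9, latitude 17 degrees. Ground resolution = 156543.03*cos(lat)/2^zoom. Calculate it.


res = 156543.03 * cos(17) / 2^9 = 156543.03 * 0.95630476 / 512 = 292.39 m/pixel

292.39 m/pixel


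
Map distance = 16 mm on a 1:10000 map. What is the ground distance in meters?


ground = 16 mm * 10000 / 1000 = 160.0 m

160.0 m


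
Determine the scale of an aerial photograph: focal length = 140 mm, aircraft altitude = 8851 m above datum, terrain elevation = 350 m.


scale = f / (H - h) = 140 mm / 8501 m = 140 / 8501000 = 1:60721

1:60721


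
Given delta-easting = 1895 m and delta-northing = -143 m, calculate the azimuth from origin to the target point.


az = atan2(1895, -143) = 94.3 deg
adjusted to 0-360: 94.3 degrees

94.3 degrees


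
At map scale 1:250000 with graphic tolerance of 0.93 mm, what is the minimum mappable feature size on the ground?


ground = 0.93 mm * 250000 / 1000 = 232.5 m

232.5 m


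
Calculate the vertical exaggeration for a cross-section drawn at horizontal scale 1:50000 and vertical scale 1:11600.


VE = horizontal_scale / vertical_scale = 50000 / 11600 ≈ 4.3

4.3x


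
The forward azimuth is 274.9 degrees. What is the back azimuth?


back azimuth = (274.9 + 180) mod 360 = 94.9 degrees

94.9 degrees


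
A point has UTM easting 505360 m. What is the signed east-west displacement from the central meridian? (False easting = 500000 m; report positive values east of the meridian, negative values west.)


displacement = 505360 - 500000 = 5360 m

5360 m


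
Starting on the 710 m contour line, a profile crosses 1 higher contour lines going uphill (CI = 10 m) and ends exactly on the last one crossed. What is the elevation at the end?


elevation = 710 + 1 * 10 = 720 m

720 m


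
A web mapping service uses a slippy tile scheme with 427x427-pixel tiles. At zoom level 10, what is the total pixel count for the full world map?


tiles per axis = 2^10 = 1024
total tiles = 1024^2 = 1048576
pixels per axis = 1024 * 427 = 437248
total pixels = 437248^2 = 191185813504

191185813504 pixels


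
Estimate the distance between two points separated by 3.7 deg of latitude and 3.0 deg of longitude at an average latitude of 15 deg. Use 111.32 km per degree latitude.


dlat_km = 3.7 * 111.32 = 411.884
dlon_km = 3.0 * 111.32 * cos(15) ≈ 322.581
dist = sqrt(411.884^2 + 322.581^2) ≈ 523.2 km

523.2 km


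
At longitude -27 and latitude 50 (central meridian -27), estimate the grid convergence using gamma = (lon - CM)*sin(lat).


gamma = (-27 - -27) * sin(50) = 0 * 0.766044 = 0.0 degrees

0.0 degrees


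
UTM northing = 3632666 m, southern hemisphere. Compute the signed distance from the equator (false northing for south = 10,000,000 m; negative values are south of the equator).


For southern: actual = 3632666 - 10000000 = -6367334 m

-6367334 m


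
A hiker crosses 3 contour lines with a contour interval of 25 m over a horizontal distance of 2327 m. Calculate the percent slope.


elevation change = 3 * 25 = 75 m
slope = 75 / 2327 * 100 = 3.2%

3.2%


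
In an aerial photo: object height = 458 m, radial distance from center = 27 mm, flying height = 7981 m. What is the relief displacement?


d = h * r / H = 458 * 27 / 7981 = 1.55 mm

1.55 mm


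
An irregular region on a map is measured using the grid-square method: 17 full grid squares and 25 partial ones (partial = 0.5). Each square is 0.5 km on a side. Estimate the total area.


effective squares = 17 + 25 * 0.5 = 29.5
area = 29.5 * 0.25 = 7.375 km^2

7.375 km^2


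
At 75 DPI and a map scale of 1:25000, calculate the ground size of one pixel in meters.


pixel_cm = 2.54 / 75 ≈ 0.033867 cm
ground = pixel_cm * 25000 / 100 = 2.54 * 25000 / (75 * 100) = 63500 / 7500 ≈ 8.47 m

8.47 m


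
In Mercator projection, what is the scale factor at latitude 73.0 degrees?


SF = 1 / cos(73.0) = 1 / 0.292372 = 3.42

3.42


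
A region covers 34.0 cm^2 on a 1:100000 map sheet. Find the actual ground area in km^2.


ground_area = 34.0 * (100000/100)^2 = 34000000.0 m^2 = 34.0 km^2

34.0 km^2


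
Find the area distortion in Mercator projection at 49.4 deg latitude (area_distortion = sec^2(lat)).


area_distortion = 1/cos^2(49.4) = 2.361

2.361


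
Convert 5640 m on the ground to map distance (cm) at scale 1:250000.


map_cm = 5640 * 100 / 250000 = 2.256 cm ≈ 2.26 cm

2.26 cm


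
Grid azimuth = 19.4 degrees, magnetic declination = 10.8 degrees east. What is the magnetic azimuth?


magnetic azimuth = grid azimuth - declination (east +ve)
mag_az = 19.4 - 10.8 = 8.6 degrees

8.6 degrees


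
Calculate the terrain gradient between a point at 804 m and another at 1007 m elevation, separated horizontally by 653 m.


gradient = (1007 - 804) / 653 = 203 / 653 = 0.3109

0.3109


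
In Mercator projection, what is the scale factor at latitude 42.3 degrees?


SF = 1 / cos(42.3) = 1 / 0.739631 = 1.352

1.352


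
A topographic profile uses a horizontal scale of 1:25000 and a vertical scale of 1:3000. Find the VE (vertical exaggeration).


VE = horizontal_scale / vertical_scale = 25000 / 3000 ≈ 8.3

8.3x


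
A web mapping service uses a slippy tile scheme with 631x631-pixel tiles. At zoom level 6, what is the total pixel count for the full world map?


tiles per axis = 2^6 = 64
total tiles = 64^2 = 4096
pixels per axis = 64 * 631 = 40384
total pixels = 40384^2 = 1630867456

1630867456 pixels


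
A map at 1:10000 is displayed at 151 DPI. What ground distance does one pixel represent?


pixel_cm = 2.54 / 151 ≈ 0.016821 cm
ground = pixel_cm * 10000 / 100 = 2.54 * 10000 / (151 * 100) = 25400 / 15100 ≈ 1.68 m

1.68 m


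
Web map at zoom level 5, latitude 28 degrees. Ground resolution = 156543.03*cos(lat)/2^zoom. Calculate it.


res = 156543.03 * cos(28) / 2^5 = 156543.03 * 0.88294759 / 32 = 4319.35 m/pixel

4319.35 m/pixel


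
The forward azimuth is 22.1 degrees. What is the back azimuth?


back azimuth = (22.1 + 180) mod 360 = 202.1 degrees

202.1 degrees


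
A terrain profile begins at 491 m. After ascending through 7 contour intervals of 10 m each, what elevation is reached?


elevation = 491 + 7 * 10 = 561 m

561 m


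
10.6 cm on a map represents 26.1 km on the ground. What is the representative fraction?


ground = 26.1 km = 2610000 cm; RF denominator = ground / map = 2610000 / 10.6 ≈ 246226; RF = 1:246226

1:246226


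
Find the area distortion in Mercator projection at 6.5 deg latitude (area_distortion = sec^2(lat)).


area_distortion = 1/cos^2(6.5) = 1.013

1.013


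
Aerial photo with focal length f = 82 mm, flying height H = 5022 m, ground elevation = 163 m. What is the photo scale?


scale = f / (H - h) = 82 mm / 4859 m = 82 / 4859000 = 1:59256

1:59256


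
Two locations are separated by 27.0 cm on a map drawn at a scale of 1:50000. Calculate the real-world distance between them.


ground = 27.0 cm * 50000 / 100 = 13500.0 m = 13.5 km

13.5 km


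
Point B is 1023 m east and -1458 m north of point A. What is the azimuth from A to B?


az = atan2(1023, -1458) = 144.9 deg
adjusted to 0-360: 144.9 degrees

144.9 degrees


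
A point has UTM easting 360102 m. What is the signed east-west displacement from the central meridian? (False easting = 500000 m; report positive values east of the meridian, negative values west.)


displacement = 360102 - 500000 = -139898 m

-139898 m


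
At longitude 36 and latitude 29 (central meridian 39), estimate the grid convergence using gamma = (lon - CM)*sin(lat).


gamma = (36 - 39) * sin(29) = -3 * 0.48481 = -1.454 degrees

-1.454 degrees


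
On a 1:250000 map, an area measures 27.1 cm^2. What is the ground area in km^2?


ground_area = 27.1 * (250000/100)^2 = 169375000.0 m^2 = 169.375 km^2

169.375 km^2


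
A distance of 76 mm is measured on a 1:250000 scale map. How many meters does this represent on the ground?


ground = 76 mm * 250000 / 1000 = 19000.0 m

19000.0 m


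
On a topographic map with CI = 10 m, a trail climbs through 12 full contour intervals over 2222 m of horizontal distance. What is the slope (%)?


elevation change = 12 * 10 = 120 m
slope = 120 / 2222 * 100 = 5.4%

5.4%


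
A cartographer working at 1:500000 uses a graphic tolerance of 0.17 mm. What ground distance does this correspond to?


ground = 0.17 mm * 500000 / 1000 = 85.0 m

85.0 m


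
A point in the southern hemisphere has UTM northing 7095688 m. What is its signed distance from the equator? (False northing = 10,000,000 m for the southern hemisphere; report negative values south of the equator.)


For southern: actual = 7095688 - 10000000 = -2904312 m

-2904312 m


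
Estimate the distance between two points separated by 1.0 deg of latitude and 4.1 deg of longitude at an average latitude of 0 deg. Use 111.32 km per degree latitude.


dlat_km = 1.0 * 111.32 = 111.32
dlon_km = 4.1 * 111.32 * cos(0) ≈ 456.412
dist = sqrt(111.32^2 + 456.412^2) ≈ 469.8 km

469.8 km


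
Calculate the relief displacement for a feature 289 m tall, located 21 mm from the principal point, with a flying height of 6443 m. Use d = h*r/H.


d = h * r / H = 289 * 21 / 6443 = 0.94 mm

0.94 mm


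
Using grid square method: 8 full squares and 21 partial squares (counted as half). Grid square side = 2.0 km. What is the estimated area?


effective squares = 8 + 21 * 0.5 = 18.5
area = 18.5 * 4.0 = 74.0 km^2

74.0 km^2


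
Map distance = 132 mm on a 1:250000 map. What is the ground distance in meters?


ground = 132 mm * 250000 / 1000 = 33000.0 m

33000.0 m


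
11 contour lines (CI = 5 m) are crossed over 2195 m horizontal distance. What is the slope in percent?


elevation change = 11 * 5 = 55 m
slope = 55 / 2195 * 100 = 2.5%

2.5%


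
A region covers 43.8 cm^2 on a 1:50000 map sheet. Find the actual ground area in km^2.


ground_area = 43.8 * (50000/100)^2 = 10950000.0 m^2 = 10.95 km^2

10.95 km^2


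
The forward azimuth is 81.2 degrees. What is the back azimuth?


back azimuth = (81.2 + 180) mod 360 = 261.2 degrees

261.2 degrees


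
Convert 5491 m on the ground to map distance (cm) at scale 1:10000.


map_cm = 5491 * 100 / 10000 = 54.91 cm

54.91 cm


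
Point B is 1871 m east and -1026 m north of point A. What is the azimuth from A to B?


az = atan2(1871, -1026) = 118.7 deg
adjusted to 0-360: 118.7 degrees

118.7 degrees


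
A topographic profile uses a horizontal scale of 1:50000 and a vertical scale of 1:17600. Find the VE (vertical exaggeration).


VE = horizontal_scale / vertical_scale = 50000 / 17600 ≈ 2.8

2.8x


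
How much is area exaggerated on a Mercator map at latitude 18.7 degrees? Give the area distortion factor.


area_distortion = 1/cos^2(18.7) = 1.115

1.115


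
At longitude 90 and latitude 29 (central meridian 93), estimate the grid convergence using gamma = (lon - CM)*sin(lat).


gamma = (90 - 93) * sin(29) = -3 * 0.48481 = -1.454 degrees

-1.454 degrees


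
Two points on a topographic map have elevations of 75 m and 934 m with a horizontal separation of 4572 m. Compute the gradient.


gradient = (934 - 75) / 4572 = 859 / 4572 = 0.1879

0.1879


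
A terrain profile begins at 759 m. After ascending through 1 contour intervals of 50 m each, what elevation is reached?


elevation = 759 + 1 * 50 = 809 m

809 m


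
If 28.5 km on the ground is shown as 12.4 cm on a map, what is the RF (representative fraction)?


ground = 28.5 km = 2850000 cm; RF denominator = ground / map = 2850000 / 12.4 ≈ 229839; RF = 1:229839

1:229839


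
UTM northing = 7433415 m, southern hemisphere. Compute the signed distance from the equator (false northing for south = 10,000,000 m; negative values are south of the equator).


For southern: actual = 7433415 - 10000000 = -2566585 m

-2566585 m


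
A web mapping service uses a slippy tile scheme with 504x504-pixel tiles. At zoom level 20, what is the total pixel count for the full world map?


tiles per axis = 2^20 = 1048576
total tiles = 1048576^2 = 1099511627776
pixels per axis = 1048576 * 504 = 528482304
total pixels = 528482304^2 = 279293545641148416

279293545641148416 pixels


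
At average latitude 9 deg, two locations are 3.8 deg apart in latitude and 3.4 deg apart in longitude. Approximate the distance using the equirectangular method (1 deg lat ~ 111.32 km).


dlat_km = 3.8 * 111.32 = 423.016
dlon_km = 3.4 * 111.32 * cos(9) ≈ 373.828
dist = sqrt(423.016^2 + 373.828^2) ≈ 564.5 km

564.5 km


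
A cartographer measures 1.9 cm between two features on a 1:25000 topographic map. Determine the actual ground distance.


ground = 1.9 cm * 25000 / 100 = 475.0 m

475.0 m


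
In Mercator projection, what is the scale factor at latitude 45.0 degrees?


SF = 1 / cos(45.0) = 1 / 0.707107 = 1.414

1.414


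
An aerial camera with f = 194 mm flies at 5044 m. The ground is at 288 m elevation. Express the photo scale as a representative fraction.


scale = f / (H - h) = 194 mm / 4756 m = 194 / 4756000 = 1:24515

1:24515


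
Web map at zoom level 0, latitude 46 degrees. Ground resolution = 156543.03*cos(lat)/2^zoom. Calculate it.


res = 156543.03 * cos(46) / 2^0 = 156543.03 * 0.69465837 / 1 = 108743.93 m/pixel

108743.93 m/pixel


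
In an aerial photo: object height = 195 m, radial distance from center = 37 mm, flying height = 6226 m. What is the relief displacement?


d = h * r / H = 195 * 37 / 6226 = 1.16 mm

1.16 mm


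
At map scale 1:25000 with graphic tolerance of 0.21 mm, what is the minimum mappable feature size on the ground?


ground = 0.21 mm * 25000 / 1000 = 5.25 m

5.25 m


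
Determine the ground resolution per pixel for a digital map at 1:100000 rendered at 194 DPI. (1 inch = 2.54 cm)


pixel_cm = 2.54 / 194 ≈ 0.013093 cm
ground = pixel_cm * 100000 / 100 = 2.54 * 100000 / (194 * 100) = 254000 / 19400 ≈ 13.09 m

13.09 m


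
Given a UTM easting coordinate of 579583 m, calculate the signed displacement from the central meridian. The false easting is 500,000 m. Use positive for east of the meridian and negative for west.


displacement = 579583 - 500000 = 79583 m

79583 m


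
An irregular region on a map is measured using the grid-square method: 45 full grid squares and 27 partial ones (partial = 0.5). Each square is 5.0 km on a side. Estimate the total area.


effective squares = 45 + 27 * 0.5 = 58.5
area = 58.5 * 25.0 = 1462.5 km^2

1462.5 km^2


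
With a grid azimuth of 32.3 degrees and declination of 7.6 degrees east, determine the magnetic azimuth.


magnetic azimuth = grid azimuth - declination (east +ve)
mag_az = 32.3 - 7.6 = 24.7 degrees

24.7 degrees


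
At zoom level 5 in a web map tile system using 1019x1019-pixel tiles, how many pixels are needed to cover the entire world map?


tiles per axis = 2^5 = 32
total tiles = 32^2 = 1024
pixels per axis = 32 * 1019 = 32608
total pixels = 32608^2 = 1063281664

1063281664 pixels


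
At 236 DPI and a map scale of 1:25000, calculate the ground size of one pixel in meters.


pixel_cm = 2.54 / 236 ≈ 0.010763 cm
ground = pixel_cm * 25000 / 100 = 2.54 * 25000 / (236 * 100) = 63500 / 23600 ≈ 2.69 m

2.69 m


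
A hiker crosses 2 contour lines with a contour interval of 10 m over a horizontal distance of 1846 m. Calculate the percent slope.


elevation change = 2 * 10 = 20 m
slope = 20 / 1846 * 100 = 1.1%

1.1%


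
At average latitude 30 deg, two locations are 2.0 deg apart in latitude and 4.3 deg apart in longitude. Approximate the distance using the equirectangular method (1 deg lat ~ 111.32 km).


dlat_km = 2.0 * 111.32 = 222.64
dlon_km = 4.3 * 111.32 * cos(30) ≈ 414.546
dist = sqrt(222.64^2 + 414.546^2) ≈ 470.5 km

470.5 km


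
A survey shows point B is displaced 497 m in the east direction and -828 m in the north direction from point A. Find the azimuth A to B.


az = atan2(497, -828) = 149.0 deg
adjusted to 0-360: 149.0 degrees

149.0 degrees


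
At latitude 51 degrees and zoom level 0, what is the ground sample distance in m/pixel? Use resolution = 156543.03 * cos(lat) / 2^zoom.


res = 156543.03 * cos(51) / 2^0 = 156543.03 * 0.62932039 / 1 = 98515.72 m/pixel

98515.72 m/pixel


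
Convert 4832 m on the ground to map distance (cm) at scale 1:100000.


map_cm = 4832 * 100 / 100000 = 4.832 cm ≈ 4.83 cm

4.83 cm


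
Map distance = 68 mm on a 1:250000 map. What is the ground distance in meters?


ground = 68 mm * 250000 / 1000 = 17000.0 m

17000.0 m


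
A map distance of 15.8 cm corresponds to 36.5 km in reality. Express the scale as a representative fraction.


ground = 36.5 km = 3650000 cm; RF denominator = ground / map = 3650000 / 15.8 ≈ 231013; RF = 1:231013

1:231013


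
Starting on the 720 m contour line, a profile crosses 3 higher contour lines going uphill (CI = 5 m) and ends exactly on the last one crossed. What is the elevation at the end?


elevation = 720 + 3 * 5 = 735 m

735 m


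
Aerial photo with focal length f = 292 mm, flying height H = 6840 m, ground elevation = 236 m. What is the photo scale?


scale = f / (H - h) = 292 mm / 6604 m = 292 / 6604000 = 1:22616

1:22616


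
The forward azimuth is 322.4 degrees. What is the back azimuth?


back azimuth = (322.4 + 180) mod 360 = 142.4 degrees

142.4 degrees


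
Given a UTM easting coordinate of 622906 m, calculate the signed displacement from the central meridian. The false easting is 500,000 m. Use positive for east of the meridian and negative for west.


displacement = 622906 - 500000 = 122906 m

122906 m


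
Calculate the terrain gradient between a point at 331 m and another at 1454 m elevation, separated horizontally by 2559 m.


gradient = (1454 - 331) / 2559 = 1123 / 2559 = 0.4388

0.4388


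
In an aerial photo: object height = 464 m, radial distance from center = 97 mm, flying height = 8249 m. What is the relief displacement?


d = h * r / H = 464 * 97 / 8249 = 5.46 mm

5.46 mm


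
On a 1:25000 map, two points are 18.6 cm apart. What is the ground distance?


ground = 18.6 cm * 25000 / 100 = 4650.0 m = 4.65 km

4.65 km


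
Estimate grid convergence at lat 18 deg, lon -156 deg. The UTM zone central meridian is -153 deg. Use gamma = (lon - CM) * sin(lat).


gamma = (-156 - -153) * sin(18) = -3 * 0.309017 = -0.927 degrees

-0.927 degrees


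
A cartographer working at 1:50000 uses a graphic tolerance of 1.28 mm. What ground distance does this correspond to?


ground = 1.28 mm * 50000 / 1000 = 64.0 m

64.0 m


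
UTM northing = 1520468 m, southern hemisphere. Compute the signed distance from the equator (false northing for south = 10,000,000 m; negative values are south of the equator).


For southern: actual = 1520468 - 10000000 = -8479532 m

-8479532 m


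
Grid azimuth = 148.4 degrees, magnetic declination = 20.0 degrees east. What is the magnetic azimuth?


magnetic azimuth = grid azimuth - declination (east +ve)
mag_az = 148.4 - 20.0 = 128.4 degrees

128.4 degrees


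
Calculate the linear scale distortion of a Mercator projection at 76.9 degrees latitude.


SF = 1 / cos(76.9) = 1 / 0.226651 = 4.412

4.412


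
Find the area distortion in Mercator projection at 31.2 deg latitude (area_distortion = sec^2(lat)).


area_distortion = 1/cos^2(31.2) = 1.367

1.367


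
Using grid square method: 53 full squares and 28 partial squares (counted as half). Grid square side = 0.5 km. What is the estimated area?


effective squares = 53 + 28 * 0.5 = 67.0
area = 67.0 * 0.25 = 16.75 km^2

16.75 km^2


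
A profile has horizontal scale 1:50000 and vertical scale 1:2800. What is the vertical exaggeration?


VE = horizontal_scale / vertical_scale = 50000 / 2800 ≈ 17.9

17.9x


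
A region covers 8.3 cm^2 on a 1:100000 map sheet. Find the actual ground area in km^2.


ground_area = 8.3 * (100000/100)^2 = 8300000.0 m^2 = 8.3 km^2

8.3 km^2


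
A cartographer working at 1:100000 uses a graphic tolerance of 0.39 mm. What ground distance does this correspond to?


ground = 0.39 mm * 100000 / 1000 = 39.0 m

39.0 m


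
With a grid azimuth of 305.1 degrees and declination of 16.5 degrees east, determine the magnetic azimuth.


magnetic azimuth = grid azimuth - declination (east +ve)
mag_az = 305.1 - 16.5 = 288.6 degrees

288.6 degrees


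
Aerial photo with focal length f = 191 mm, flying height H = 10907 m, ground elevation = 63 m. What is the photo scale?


scale = f / (H - h) = 191 mm / 10844 m = 191 / 10844000 = 1:56775

1:56775


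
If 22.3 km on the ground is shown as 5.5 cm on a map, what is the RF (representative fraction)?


ground = 22.3 km = 2230000 cm; RF denominator = ground / map = 2230000 / 5.5 ≈ 405455; RF = 1:405455

1:405455


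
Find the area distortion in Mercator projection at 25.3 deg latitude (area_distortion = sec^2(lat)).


area_distortion = 1/cos^2(25.3) = 1.223

1.223


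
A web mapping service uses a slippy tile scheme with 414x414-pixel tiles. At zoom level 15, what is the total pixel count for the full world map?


tiles per axis = 2^15 = 32768
total tiles = 32768^2 = 1073741824
pixels per axis = 32768 * 414 = 13565952
total pixels = 13565952^2 = 184035053666304

184035053666304 pixels


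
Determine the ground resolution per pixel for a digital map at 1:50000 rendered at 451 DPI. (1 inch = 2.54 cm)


pixel_cm = 2.54 / 451 ≈ 0.005632 cm
ground = pixel_cm * 50000 / 100 = 2.54 * 50000 / (451 * 100) = 127000 / 45100 ≈ 2.82 m

2.82 m


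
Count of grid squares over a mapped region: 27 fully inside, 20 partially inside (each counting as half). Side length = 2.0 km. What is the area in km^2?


effective squares = 27 + 20 * 0.5 = 37.0
area = 37.0 * 4.0 = 148.0 km^2

148.0 km^2


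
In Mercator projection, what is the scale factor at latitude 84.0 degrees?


SF = 1 / cos(84.0) = 1 / 0.104528 = 9.567

9.567


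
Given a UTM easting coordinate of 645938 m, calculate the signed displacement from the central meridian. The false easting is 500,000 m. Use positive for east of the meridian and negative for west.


displacement = 645938 - 500000 = 145938 m

145938 m


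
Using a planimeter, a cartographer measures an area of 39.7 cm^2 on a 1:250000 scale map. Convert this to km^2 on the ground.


ground_area = 39.7 * (250000/100)^2 = 248125000.0 m^2 = 248.125 km^2

248.125 km^2


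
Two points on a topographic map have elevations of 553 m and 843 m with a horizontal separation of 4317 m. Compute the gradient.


gradient = (843 - 553) / 4317 = 290 / 4317 = 0.0672

0.0672


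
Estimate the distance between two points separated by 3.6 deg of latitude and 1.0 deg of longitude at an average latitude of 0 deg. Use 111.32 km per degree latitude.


dlat_km = 3.6 * 111.32 = 400.752
dlon_km = 1.0 * 111.32 * cos(0) ≈ 111.32
dist = sqrt(400.752^2 + 111.32^2) ≈ 415.9 km

415.9 km


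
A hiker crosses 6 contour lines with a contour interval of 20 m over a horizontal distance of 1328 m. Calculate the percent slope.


elevation change = 6 * 20 = 120 m
slope = 120 / 1328 * 100 = 9.0%

9.0%


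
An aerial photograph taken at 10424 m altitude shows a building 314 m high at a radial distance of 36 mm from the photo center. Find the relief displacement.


d = h * r / H = 314 * 36 / 10424 = 1.08 mm

1.08 mm


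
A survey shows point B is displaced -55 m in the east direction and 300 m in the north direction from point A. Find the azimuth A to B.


az = atan2(-55, 300) = -10.4 deg
adjusted to 0-360: 349.6 degrees

349.6 degrees


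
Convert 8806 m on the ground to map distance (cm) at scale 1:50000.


map_cm = 8806 * 100 / 50000 = 17.612 cm ≈ 17.61 cm

17.61 cm


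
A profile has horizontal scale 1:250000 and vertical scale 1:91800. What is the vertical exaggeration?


VE = horizontal_scale / vertical_scale = 250000 / 91800 ≈ 2.7

2.7x


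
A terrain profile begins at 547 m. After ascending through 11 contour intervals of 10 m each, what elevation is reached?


elevation = 547 + 11 * 10 = 657 m

657 m


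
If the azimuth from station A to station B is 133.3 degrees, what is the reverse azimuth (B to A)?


back azimuth = (133.3 + 180) mod 360 = 313.3 degrees

313.3 degrees


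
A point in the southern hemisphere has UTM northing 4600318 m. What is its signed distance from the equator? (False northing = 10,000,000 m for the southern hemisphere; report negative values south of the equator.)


For southern: actual = 4600318 - 10000000 = -5399682 m

-5399682 m


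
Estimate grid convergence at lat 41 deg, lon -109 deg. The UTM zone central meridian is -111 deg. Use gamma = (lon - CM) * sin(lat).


gamma = (-109 - -111) * sin(41) = 2 * 0.656059 = 1.312 degrees

1.312 degrees


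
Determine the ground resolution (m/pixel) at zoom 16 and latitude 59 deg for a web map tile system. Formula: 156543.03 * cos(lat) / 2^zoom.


res = 156543.03 * cos(59) / 2^16 = 156543.03 * 0.51503807 / 65536 = 1.23 m/pixel

1.23 m/pixel


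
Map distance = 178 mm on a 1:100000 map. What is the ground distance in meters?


ground = 178 mm * 100000 / 1000 = 17800.0 m

17800.0 m


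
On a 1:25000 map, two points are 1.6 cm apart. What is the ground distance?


ground = 1.6 cm * 25000 / 100 = 400.0 m

400.0 m


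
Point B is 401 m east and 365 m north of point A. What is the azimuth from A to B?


az = atan2(401, 365) = 47.7 deg
adjusted to 0-360: 47.7 degrees

47.7 degrees


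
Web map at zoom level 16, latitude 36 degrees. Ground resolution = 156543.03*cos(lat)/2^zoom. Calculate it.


res = 156543.03 * cos(36) / 2^16 = 156543.03 * 0.80901699 / 65536 = 1.93 m/pixel

1.93 m/pixel


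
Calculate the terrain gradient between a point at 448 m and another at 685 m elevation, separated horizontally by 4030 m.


gradient = (685 - 448) / 4030 = 237 / 4030 = 0.0588

0.0588


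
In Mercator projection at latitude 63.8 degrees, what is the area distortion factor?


area_distortion = 1/cos^2(63.8) = 5.13

5.13


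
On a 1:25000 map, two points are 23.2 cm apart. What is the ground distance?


ground = 23.2 cm * 25000 / 100 = 5800.0 m = 5.8 km

5.8 km


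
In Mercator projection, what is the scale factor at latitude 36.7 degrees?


SF = 1 / cos(36.7) = 1 / 0.801776 = 1.247

1.247


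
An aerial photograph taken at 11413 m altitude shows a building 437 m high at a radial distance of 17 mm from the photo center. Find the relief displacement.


d = h * r / H = 437 * 17 / 11413 = 0.65 mm

0.65 mm


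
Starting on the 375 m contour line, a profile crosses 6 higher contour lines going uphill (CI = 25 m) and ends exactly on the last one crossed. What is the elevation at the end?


elevation = 375 + 6 * 25 = 525 m

525 m


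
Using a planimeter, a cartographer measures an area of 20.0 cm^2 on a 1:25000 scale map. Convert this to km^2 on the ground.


ground_area = 20.0 * (25000/100)^2 = 1250000.0 m^2 = 1.25 km^2

1.25 km^2


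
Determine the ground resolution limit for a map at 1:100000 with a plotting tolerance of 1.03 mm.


ground = 1.03 mm * 100000 / 1000 = 103.0 m

103.0 m


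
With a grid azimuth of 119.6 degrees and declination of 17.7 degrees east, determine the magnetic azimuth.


magnetic azimuth = grid azimuth - declination (east +ve)
mag_az = 119.6 - 17.7 = 101.9 degrees

101.9 degrees


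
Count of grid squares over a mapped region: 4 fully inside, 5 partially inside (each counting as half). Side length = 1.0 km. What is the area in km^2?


effective squares = 4 + 5 * 0.5 = 6.5
area = 6.5 * 1.0 = 6.5 km^2

6.5 km^2


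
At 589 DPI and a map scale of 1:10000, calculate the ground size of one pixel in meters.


pixel_cm = 2.54 / 589 ≈ 0.004312 cm
ground = pixel_cm * 10000 / 100 = 2.54 * 10000 / (589 * 100) = 25400 / 58900 ≈ 0.43 m

0.43 m


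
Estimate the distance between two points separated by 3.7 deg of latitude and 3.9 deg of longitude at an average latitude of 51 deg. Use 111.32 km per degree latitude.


dlat_km = 3.7 * 111.32 = 411.884
dlon_km = 3.9 * 111.32 * cos(51) ≈ 273.218
dist = sqrt(411.884^2 + 273.218^2) ≈ 494.3 km

494.3 km


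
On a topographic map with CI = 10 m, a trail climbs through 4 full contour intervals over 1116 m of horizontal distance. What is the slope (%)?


elevation change = 4 * 10 = 40 m
slope = 40 / 1116 * 100 = 3.6%

3.6%


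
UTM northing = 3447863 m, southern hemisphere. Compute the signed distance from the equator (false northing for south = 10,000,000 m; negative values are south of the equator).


For southern: actual = 3447863 - 10000000 = -6552137 m

-6552137 m


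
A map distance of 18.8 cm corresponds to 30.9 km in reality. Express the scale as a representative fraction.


ground = 30.9 km = 3090000 cm; RF denominator = ground / map = 3090000 / 18.8 ≈ 164362; RF = 1:164362

1:164362


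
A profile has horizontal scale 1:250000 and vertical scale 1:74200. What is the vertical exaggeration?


VE = horizontal_scale / vertical_scale = 250000 / 74200 ≈ 3.4

3.4x


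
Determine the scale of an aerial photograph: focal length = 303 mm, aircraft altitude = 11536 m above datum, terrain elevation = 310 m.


scale = f / (H - h) = 303 mm / 11226 m = 303 / 11226000 = 1:37050

1:37050


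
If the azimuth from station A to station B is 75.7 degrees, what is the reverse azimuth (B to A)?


back azimuth = (75.7 + 180) mod 360 = 255.7 degrees

255.7 degrees


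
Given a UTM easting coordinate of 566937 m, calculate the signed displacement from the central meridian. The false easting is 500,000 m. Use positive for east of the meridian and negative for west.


displacement = 566937 - 500000 = 66937 m

66937 m


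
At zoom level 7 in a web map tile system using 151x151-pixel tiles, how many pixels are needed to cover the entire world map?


tiles per axis = 2^7 = 128
total tiles = 128^2 = 16384
pixels per axis = 128 * 151 = 19328
total pixels = 19328^2 = 373571584

373571584 pixels


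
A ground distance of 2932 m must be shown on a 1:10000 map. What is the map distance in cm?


map_cm = 2932 * 100 / 10000 = 29.32 cm

29.32 cm


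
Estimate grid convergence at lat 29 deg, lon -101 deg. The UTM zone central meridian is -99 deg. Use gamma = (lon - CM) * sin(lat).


gamma = (-101 - -99) * sin(29) = -2 * 0.48481 = -0.97 degrees

-0.97 degrees


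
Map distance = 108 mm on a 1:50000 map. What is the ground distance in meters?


ground = 108 mm * 50000 / 1000 = 5400.0 m

5400.0 m


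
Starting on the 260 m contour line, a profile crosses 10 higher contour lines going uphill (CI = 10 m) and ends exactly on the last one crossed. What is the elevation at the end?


elevation = 260 + 10 * 10 = 360 m

360 m


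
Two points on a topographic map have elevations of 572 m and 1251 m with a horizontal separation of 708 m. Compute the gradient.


gradient = (1251 - 572) / 708 = 679 / 708 = 0.959

0.959


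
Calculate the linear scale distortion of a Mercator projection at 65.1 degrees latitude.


SF = 1 / cos(65.1) = 1 / 0.421036 = 2.375

2.375


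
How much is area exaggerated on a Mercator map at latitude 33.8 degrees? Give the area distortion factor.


area_distortion = 1/cos^2(33.8) = 1.448

1.448


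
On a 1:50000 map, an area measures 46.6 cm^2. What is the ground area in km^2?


ground_area = 46.6 * (50000/100)^2 = 11650000.0 m^2 = 11.65 km^2

11.65 km^2


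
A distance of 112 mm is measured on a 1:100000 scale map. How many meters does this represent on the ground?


ground = 112 mm * 100000 / 1000 = 11200.0 m

11200.0 m


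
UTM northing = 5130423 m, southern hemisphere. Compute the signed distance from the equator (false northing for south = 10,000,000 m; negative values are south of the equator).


For southern: actual = 5130423 - 10000000 = -4869577 m

-4869577 m


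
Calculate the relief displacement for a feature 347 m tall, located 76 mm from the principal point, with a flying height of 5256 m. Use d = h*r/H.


d = h * r / H = 347 * 76 / 5256 = 5.02 mm

5.02 mm


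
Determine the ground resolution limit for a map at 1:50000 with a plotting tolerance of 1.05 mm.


ground = 1.05 mm * 50000 / 1000 = 52.5 m

52.5 m


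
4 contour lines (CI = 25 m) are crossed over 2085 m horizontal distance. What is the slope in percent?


elevation change = 4 * 25 = 100 m
slope = 100 / 2085 * 100 = 4.8%

4.8%


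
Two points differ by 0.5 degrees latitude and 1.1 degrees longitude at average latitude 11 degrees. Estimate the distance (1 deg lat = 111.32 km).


dlat_km = 0.5 * 111.32 = 55.66
dlon_km = 1.1 * 111.32 * cos(11) ≈ 120.202
dist = sqrt(55.66^2 + 120.202^2) ≈ 132.5 km

132.5 km


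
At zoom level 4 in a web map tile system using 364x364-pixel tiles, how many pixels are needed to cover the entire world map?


tiles per axis = 2^4 = 16
total tiles = 16^2 = 256
pixels per axis = 16 * 364 = 5824
total pixels = 5824^2 = 33918976

33918976 pixels


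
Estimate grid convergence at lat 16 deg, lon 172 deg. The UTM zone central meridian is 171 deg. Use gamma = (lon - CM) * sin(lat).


gamma = (172 - 171) * sin(16) = 1 * 0.275637 = 0.276 degrees

0.276 degrees


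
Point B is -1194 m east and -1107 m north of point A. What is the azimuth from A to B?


az = atan2(-1194, -1107) = -132.8 deg
adjusted to 0-360: 227.2 degrees

227.2 degrees


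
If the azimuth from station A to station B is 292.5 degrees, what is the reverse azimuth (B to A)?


back azimuth = (292.5 + 180) mod 360 = 112.5 degrees

112.5 degrees


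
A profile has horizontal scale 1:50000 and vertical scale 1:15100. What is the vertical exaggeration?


VE = horizontal_scale / vertical_scale = 50000 / 15100 ≈ 3.3

3.3x


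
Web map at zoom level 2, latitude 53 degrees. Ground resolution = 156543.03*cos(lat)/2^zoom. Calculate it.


res = 156543.03 * cos(53) / 2^2 = 156543.03 * 0.60181502 / 4 = 23552.49 m/pixel

23552.49 m/pixel
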